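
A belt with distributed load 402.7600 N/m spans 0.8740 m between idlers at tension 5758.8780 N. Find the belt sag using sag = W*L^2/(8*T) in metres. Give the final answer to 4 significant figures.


sag = 402.7600 * 0.8740^2 / (8 * 5758.8780)
sag = 0.006678 m


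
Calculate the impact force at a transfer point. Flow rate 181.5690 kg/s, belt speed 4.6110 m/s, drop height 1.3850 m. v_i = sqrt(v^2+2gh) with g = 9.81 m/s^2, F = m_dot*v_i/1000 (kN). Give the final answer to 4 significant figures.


v_i = sqrt(4.6110^2 + 2*9.81*1.3850) = 6.95953 m/s
F = 181.5690 * 6.95953 / 1000
F = 1.264 kN


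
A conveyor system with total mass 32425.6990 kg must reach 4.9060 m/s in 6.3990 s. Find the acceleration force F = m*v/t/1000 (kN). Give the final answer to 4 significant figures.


F = 32425.6990 * 4.9060 / 6.3990 / 1000
F = 24.86 kN


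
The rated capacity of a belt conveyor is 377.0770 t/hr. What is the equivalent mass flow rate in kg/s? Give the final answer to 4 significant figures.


m_dot = 377.0770 * 1000 / 3600
m_dot = 104.7 kg/s


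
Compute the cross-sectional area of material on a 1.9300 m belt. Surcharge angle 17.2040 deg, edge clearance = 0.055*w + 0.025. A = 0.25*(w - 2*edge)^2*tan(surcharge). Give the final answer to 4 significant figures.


edge = 0.055*1.9300 + 0.025 = 0.13115 m
ew = 1.9300 - 2*0.13115 = 1.6677 m
A = 0.25 * 1.6677^2 * tan(17.2040 deg)
A = 0.2153 m^2


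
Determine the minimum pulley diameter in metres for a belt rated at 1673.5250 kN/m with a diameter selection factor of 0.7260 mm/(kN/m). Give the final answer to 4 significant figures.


D = 1673.5250 * 0.7260 / 1000
D = 1.215 m


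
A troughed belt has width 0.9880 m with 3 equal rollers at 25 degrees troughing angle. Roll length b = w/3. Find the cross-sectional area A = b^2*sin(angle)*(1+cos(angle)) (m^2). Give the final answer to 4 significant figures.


b = 0.9880/3 = 0.329333 m
A = 0.329333^2 * sin(25 deg) * (1 + cos(25 deg))
A = 0.08738 m^2


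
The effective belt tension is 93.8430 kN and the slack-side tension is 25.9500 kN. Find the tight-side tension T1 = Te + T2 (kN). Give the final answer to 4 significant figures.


T1 = Te + T2 = 93.8430 + 25.9500
T1 = 119.8 kN


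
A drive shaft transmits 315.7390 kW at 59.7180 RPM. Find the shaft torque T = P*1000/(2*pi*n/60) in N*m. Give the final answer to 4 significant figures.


omega = 2*pi*59.7180/60 = 6.25365 rad/s
T = 315.7390*1000 / 6.25365
T = 50490 N*m


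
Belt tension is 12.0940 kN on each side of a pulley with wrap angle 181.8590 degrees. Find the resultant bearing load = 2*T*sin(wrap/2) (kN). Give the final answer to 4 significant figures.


F = 2 * 12.0940 * sin(181.8590/2 deg)
F = 24.18 kN


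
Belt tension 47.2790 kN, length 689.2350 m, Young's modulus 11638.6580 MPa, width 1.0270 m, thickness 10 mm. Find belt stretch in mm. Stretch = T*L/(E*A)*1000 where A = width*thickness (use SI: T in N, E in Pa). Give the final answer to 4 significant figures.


A = 1.0270 * 0.01 = 0.01027 m^2
Stretch = 47.2790*1000 * 689.2350 / (11638.6580e6 * 0.01027) * 1000
Stretch = 272.6 mm


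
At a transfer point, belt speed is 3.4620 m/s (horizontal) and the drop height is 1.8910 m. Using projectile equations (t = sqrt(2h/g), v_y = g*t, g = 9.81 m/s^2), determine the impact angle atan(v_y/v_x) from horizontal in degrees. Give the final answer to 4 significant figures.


t = sqrt(2*1.8910/9.81) = 0.620907 s
v_y = 9.81 * 0.620907 = 6.0911 m/s
angle = atan(6.0911 / 3.4620) = 60.39 deg


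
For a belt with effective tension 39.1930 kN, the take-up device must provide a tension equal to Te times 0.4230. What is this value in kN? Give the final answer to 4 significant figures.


T_tu = 39.1930 * 0.4230
T_tu = 16.58 kN


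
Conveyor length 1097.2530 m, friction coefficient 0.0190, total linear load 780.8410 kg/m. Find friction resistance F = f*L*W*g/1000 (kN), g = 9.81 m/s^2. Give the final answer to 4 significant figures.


F = 0.0190 * 1097.2530 * 780.8410 * 9.81 / 1000
F = 159.7 kN


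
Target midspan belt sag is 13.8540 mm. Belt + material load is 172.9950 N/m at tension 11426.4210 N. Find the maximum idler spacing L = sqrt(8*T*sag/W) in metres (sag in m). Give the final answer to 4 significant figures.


sag = 13.8540/1000 = 0.013854 m
L = sqrt(8 * 11426.4210 * 0.013854 / 172.9950)
L = 2.706 m


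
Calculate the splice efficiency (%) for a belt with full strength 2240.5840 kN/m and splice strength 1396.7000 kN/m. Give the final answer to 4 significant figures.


Eff = 1396.7000 / 2240.5840 * 100
Eff = 62.34 %


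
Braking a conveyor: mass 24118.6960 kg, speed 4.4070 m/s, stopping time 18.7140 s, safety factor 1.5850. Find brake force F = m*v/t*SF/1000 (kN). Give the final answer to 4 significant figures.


F = 24118.6960 * 4.4070 / 18.7140 * 1.5850 / 1000
F = 9.002 kN


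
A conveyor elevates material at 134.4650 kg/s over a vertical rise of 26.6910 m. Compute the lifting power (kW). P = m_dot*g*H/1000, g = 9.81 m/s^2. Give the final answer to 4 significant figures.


P = 134.4650 * 9.81 * 26.6910 / 1000
P = 35.21 kW


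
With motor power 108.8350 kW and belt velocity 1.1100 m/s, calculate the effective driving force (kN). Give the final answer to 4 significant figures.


Te = P / v = 108.8350 / 1.1100
Te = 98.05 kN


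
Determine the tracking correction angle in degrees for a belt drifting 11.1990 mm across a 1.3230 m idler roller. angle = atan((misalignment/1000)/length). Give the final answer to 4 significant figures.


misalign_m = 11.1990 / 1000 = 0.011199 m
angle = atan(0.011199 / 1.3230)
angle = 0.4850 deg


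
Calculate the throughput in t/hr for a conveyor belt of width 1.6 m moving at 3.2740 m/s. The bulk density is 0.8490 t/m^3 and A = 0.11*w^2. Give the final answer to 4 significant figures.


A = 0.11 * 1.6^2 = 0.2816 m^2
C = 0.2816 * 3.2740 * 0.8490 * 3600
C = 2818 t/hr


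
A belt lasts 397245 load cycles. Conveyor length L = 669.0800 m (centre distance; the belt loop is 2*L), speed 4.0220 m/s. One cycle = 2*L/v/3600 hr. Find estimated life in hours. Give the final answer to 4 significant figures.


cycle_time = 2 * 669.0800 / 4.0220 / 3600 = 0.0924195 hr
life = 397245 * 0.0924195 = 36710 hours


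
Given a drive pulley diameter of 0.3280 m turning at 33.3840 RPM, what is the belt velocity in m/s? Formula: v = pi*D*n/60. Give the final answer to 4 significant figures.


v = pi * 0.3280 * 33.3840 / 60
v = 0.5733 m/s


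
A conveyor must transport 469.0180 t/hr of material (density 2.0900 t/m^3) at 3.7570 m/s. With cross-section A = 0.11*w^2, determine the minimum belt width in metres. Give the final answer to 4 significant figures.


A_req = 469.0180 / (3.7570 * 2.0900 * 3600) = 0.016592 m^2
w = sqrt(0.016592 / 0.11)
w = 0.3884 m


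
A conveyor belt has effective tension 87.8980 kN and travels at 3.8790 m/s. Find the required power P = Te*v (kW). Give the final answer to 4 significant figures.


P = Te * v = 87.8980 * 3.8790
P = 341.0 kW


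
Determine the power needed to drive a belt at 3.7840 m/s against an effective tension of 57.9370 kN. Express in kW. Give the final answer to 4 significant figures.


P = Te * v = 57.9370 * 3.7840
P = 219.2 kW


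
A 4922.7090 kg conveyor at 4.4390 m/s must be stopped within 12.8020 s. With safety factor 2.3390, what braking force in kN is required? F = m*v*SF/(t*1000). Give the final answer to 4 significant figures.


F = 4922.7090 * 4.4390 / 12.8020 * 2.3390 / 1000
F = 3.992 kN


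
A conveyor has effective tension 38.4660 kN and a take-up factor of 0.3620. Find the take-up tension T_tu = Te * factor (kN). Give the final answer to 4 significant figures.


T_tu = 38.4660 * 0.3620
T_tu = 13.92 kN


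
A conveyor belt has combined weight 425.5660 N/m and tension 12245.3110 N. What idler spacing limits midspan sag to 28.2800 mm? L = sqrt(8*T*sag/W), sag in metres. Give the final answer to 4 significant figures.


sag = 28.2800/1000 = 0.028280 m
L = sqrt(8 * 12245.3110 * 0.028280 / 425.5660)
L = 2.551 m


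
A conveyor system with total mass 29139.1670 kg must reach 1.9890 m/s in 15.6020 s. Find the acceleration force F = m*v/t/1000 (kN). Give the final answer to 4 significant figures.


F = 29139.1670 * 1.9890 / 15.6020 / 1000
F = 3.715 kN


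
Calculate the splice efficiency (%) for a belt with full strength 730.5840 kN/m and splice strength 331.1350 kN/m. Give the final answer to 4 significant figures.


Eff = 331.1350 / 730.5840 * 100
Eff = 45.32 %


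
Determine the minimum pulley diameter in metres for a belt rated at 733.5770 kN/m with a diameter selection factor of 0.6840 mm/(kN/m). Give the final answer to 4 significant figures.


D = 733.5770 * 0.6840 / 1000
D = 0.5018 m


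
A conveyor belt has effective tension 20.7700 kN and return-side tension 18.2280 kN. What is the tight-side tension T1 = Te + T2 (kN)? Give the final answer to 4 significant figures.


T1 = Te + T2 = 20.7700 + 18.2280
T1 = 39.00 kN


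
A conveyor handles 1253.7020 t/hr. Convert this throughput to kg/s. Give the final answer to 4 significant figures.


m_dot = 1253.7020 * 1000 / 3600
m_dot = 348.3 kg/s


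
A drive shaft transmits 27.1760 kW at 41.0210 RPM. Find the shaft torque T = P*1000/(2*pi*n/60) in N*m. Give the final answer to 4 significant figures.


omega = 2*pi*41.0210/60 = 4.29571 rad/s
T = 27.1760*1000 / 4.29571
T = 6326 N*m


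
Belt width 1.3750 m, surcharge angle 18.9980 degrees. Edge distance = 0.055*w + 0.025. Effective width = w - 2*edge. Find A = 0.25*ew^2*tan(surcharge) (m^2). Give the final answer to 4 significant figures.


edge = 0.055*1.3750 + 0.025 = 0.100625 m
ew = 1.3750 - 2*0.100625 = 1.17375 m
A = 0.25 * 1.17375^2 * tan(18.9980 deg)
A = 0.1186 m^2


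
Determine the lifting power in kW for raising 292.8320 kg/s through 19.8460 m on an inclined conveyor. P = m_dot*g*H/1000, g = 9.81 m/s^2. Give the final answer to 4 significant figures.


P = 292.8320 * 9.81 * 19.8460 / 1000
P = 57.01 kW


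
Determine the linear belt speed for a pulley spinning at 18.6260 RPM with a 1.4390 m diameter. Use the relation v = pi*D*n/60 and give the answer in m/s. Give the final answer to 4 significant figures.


v = pi * 1.4390 * 18.6260 / 60
v = 1.403 m/s


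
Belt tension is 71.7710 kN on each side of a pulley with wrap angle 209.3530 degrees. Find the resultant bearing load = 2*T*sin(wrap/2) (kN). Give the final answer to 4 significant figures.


F = 2 * 71.7710 * sin(209.3530/2 deg)
F = 138.9 kN


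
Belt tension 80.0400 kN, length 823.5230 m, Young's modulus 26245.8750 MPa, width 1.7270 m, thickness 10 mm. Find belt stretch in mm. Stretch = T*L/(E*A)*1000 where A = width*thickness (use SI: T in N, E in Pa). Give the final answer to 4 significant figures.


A = 1.7270 * 0.01 = 0.01727 m^2
Stretch = 80.0400*1000 * 823.5230 / (26245.8750e6 * 0.01727) * 1000
Stretch = 145.4 mm


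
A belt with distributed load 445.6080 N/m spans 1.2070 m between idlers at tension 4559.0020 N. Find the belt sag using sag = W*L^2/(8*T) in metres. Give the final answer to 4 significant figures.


sag = 445.6080 * 1.2070^2 / (8 * 4559.0020)
sag = 0.01780 m


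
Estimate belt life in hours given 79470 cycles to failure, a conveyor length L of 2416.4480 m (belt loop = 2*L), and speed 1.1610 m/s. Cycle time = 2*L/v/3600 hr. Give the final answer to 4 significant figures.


cycle_time = 2 * 2416.4480 / 1.1610 / 3600 = 1.15631 hr
life = 79470 * 1.15631 = 91890 hours


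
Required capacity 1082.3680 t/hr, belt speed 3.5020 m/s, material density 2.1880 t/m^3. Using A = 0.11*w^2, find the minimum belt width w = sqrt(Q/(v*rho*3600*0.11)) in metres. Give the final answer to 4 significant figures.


A_req = 1082.3680 / (3.5020 * 2.1880 * 3600) = 0.0392382 m^2
w = sqrt(0.0392382 / 0.11)
w = 0.5973 m


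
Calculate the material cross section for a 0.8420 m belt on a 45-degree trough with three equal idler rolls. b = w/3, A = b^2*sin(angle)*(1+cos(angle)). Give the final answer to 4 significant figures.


b = 0.8420/3 = 0.280667 m
A = 0.280667^2 * sin(45 deg) * (1 + cos(45 deg))
A = 0.09509 m^2


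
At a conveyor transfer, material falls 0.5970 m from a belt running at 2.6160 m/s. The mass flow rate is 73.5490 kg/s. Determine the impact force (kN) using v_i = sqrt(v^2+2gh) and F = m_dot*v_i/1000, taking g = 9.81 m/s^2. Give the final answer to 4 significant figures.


v_i = sqrt(2.6160^2 + 2*9.81*0.5970) = 4.30774 m/s
F = 73.5490 * 4.30774 / 1000
F = 0.3168 kN


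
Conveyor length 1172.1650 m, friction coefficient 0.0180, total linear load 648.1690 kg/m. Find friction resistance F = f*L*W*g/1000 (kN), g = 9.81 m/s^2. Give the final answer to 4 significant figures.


F = 0.0180 * 1172.1650 * 648.1690 * 9.81 / 1000
F = 134.2 kN


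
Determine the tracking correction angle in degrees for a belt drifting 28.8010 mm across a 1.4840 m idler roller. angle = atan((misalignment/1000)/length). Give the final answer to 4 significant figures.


misalign_m = 28.8010 / 1000 = 0.028801 m
angle = atan(0.028801 / 1.4840)
angle = 1.112 deg


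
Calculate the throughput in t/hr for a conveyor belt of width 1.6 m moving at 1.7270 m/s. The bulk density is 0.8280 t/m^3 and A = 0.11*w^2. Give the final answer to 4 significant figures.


A = 0.11 * 1.6^2 = 0.2816 m^2
C = 0.2816 * 1.7270 * 0.8280 * 3600
C = 1450 t/hr


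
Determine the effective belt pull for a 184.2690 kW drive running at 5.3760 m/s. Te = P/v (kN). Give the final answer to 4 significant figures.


Te = P / v = 184.2690 / 5.3760
Te = 34.28 kN


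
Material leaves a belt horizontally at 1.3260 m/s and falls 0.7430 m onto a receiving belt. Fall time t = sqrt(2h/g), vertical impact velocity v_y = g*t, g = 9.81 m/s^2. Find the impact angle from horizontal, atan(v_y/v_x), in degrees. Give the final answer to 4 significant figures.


t = sqrt(2*0.7430/9.81) = 0.389202 s
v_y = 9.81 * 0.389202 = 3.81807 m/s
angle = atan(3.81807 / 1.3260) = 70.85 deg


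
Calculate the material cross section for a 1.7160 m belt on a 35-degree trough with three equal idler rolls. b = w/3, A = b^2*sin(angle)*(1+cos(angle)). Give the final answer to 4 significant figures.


b = 1.7160/3 = 0.572 m
A = 0.572^2 * sin(35 deg) * (1 + cos(35 deg))
A = 0.3414 m^2


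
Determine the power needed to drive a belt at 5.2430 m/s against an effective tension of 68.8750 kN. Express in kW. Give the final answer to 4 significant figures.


P = Te * v = 68.8750 * 5.2430
P = 361.1 kW


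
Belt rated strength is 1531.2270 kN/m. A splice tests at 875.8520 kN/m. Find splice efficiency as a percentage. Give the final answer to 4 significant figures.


Eff = 875.8520 / 1531.2270 * 100
Eff = 57.20 %


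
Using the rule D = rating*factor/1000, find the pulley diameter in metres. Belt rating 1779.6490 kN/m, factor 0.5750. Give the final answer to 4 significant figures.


D = 1779.6490 * 0.5750 / 1000
D = 1.023 m


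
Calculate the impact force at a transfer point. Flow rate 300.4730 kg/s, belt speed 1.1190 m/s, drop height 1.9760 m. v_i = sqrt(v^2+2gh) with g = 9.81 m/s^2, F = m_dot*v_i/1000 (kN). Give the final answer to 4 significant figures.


v_i = sqrt(1.1190^2 + 2*9.81*1.9760) = 6.32624 m/s
F = 300.4730 * 6.32624 / 1000
F = 1.901 kN


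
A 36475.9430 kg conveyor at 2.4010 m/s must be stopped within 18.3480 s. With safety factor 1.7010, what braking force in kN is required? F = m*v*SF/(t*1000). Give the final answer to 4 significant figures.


F = 36475.9430 * 2.4010 / 18.3480 * 1.7010 / 1000
F = 8.119 kN


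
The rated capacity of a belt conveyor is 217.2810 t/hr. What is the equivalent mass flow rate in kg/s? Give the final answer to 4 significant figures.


m_dot = 217.2810 * 1000 / 3600
m_dot = 60.36 kg/s


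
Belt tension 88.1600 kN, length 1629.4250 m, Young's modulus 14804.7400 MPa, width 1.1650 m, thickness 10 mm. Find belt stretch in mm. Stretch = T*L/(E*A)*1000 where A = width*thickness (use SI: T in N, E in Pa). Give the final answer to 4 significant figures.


A = 1.1650 * 0.01 = 0.01165 m^2
Stretch = 88.1600*1000 * 1629.4250 / (14804.7400e6 * 0.01165) * 1000
Stretch = 832.9 mm


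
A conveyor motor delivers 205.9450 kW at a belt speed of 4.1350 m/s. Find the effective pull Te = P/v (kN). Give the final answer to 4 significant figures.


Te = P / v = 205.9450 / 4.1350
Te = 49.81 kN


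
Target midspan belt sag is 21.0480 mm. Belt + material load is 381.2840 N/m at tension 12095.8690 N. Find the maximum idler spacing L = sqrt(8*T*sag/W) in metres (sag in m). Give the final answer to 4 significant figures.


sag = 21.0480/1000 = 0.021048 m
L = sqrt(8 * 12095.8690 * 0.021048 / 381.2840)
L = 2.311 m


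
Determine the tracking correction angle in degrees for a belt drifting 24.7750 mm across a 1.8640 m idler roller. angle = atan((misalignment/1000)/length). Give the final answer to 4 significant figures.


misalign_m = 24.7750 / 1000 = 0.024775 m
angle = atan(0.024775 / 1.8640)
angle = 0.7615 deg


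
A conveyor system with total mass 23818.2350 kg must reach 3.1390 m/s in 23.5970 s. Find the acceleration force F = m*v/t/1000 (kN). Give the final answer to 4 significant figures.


F = 23818.2350 * 3.1390 / 23.5970 / 1000
F = 3.168 kN


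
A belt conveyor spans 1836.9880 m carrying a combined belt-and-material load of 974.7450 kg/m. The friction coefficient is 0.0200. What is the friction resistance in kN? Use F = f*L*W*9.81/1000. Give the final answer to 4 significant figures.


F = 0.0200 * 1836.9880 * 974.7450 * 9.81 / 1000
F = 351.3 kN


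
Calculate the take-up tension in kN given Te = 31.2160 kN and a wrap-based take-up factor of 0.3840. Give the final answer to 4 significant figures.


T_tu = 31.2160 * 0.3840
T_tu = 11.99 kN


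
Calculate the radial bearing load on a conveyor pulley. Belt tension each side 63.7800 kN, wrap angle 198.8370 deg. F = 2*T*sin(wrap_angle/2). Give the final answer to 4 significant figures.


F = 2 * 63.7800 * sin(198.8370/2 deg)
F = 125.8 kN


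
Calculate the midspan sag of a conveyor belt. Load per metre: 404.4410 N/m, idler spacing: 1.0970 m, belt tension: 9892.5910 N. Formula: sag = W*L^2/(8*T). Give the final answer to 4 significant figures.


sag = 404.4410 * 1.0970^2 / (8 * 9892.5910)
sag = 0.006150 m


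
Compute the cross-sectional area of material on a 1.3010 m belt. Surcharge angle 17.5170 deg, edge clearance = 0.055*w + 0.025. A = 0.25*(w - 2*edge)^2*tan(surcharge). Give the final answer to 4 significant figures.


edge = 0.055*1.3010 + 0.025 = 0.096555 m
ew = 1.3010 - 2*0.096555 = 1.10789 m
A = 0.25 * 1.10789^2 * tan(17.5170 deg)
A = 0.09685 m^2


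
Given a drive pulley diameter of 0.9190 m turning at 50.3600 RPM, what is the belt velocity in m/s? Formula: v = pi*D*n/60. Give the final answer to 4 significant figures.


v = pi * 0.9190 * 50.3600 / 60
v = 2.423 m/s


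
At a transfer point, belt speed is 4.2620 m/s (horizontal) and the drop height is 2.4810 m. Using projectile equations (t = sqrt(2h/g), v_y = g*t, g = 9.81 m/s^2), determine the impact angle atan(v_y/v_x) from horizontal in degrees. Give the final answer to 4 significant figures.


t = sqrt(2*2.4810/9.81) = 0.711203 s
v_y = 9.81 * 0.711203 = 6.9769 m/s
angle = atan(6.9769 / 4.2620) = 58.58 deg


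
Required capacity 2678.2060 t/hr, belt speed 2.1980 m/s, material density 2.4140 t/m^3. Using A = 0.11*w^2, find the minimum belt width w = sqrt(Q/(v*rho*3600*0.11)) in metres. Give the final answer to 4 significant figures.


A_req = 2678.2060 / (2.1980 * 2.4140 * 3600) = 0.140209 m^2
w = sqrt(0.140209 / 0.11)
w = 1.129 m


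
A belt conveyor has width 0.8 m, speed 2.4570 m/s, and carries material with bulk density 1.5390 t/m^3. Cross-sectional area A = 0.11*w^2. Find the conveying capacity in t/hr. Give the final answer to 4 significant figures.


A = 0.11 * 0.8^2 = 0.0704 m^2
C = 0.0704 * 2.4570 * 1.5390 * 3600
C = 958.3 t/hr


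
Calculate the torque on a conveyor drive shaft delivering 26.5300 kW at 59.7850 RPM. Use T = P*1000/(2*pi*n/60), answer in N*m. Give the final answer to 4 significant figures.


omega = 2*pi*59.7850/60 = 6.26067 rad/s
T = 26.5300*1000 / 6.26067
T = 4238 N*m


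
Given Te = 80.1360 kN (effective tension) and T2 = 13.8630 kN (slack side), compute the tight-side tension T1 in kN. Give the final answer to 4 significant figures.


T1 = Te + T2 = 80.1360 + 13.8630
T1 = 94.00 kN


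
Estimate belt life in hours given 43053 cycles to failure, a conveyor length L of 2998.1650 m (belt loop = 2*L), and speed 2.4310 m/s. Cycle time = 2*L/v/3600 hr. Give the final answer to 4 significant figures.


cycle_time = 2 * 2998.1650 / 2.4310 / 3600 = 0.68517 hr
life = 43053 * 0.68517 = 29500 hours


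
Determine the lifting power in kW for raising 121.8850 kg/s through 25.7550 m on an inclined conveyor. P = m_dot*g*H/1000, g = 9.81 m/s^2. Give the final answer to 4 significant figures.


P = 121.8850 * 9.81 * 25.7550 / 1000
P = 30.80 kW


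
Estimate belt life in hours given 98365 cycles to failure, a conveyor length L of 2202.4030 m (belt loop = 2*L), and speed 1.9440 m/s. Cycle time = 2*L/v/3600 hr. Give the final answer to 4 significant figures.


cycle_time = 2 * 2202.4030 / 1.9440 / 3600 = 0.629402 hr
life = 98365 * 0.629402 = 61910 hours


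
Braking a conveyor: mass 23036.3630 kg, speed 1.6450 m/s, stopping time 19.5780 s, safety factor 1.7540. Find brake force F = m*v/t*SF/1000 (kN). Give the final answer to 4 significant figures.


F = 23036.3630 * 1.6450 / 19.5780 * 1.7540 / 1000
F = 3.395 kN


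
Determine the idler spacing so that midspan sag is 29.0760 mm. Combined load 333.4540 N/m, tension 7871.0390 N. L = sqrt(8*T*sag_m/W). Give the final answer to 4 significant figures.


sag = 29.0760/1000 = 0.029076 m
L = sqrt(8 * 7871.0390 * 0.029076 / 333.4540)
L = 2.343 m


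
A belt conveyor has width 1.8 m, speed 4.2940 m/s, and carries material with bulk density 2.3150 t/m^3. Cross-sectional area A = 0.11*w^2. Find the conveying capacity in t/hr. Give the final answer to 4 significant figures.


A = 0.11 * 1.8^2 = 0.3564 m^2
C = 0.3564 * 4.2940 * 2.3150 * 3600
C = 12750 t/hr


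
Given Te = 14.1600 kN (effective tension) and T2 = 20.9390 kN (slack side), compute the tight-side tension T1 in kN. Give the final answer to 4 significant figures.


T1 = Te + T2 = 14.1600 + 20.9390
T1 = 35.10 kN


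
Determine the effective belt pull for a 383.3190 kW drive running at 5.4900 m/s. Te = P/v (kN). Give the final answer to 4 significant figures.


Te = P / v = 383.3190 / 5.4900
Te = 69.82 kN


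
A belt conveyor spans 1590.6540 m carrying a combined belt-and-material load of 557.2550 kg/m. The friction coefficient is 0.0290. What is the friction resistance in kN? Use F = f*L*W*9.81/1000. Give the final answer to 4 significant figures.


F = 0.0290 * 1590.6540 * 557.2550 * 9.81 / 1000
F = 252.2 kN


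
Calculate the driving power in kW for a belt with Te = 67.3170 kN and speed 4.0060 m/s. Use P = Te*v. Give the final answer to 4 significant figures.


P = Te * v = 67.3170 * 4.0060
P = 269.7 kW


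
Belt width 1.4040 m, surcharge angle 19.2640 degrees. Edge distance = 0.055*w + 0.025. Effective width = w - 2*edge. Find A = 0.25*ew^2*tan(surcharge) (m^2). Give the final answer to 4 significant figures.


edge = 0.055*1.4040 + 0.025 = 0.10222 m
ew = 1.4040 - 2*0.10222 = 1.19956 m
A = 0.25 * 1.19956^2 * tan(19.2640 deg)
A = 0.1257 m^2


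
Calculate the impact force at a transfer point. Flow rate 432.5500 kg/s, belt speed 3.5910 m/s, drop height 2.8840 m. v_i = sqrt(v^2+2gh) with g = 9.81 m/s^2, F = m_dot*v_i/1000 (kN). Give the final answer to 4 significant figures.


v_i = sqrt(3.5910^2 + 2*9.81*2.8840) = 8.33543 m/s
F = 432.5500 * 8.33543 / 1000
F = 3.605 kN


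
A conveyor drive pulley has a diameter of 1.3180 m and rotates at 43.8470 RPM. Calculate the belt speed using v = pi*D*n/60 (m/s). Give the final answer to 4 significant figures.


v = pi * 1.3180 * 43.8470 / 60
v = 3.026 m/s


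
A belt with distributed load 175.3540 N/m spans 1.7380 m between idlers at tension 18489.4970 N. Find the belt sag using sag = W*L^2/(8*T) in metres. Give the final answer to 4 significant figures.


sag = 175.3540 * 1.7380^2 / (8 * 18489.4970)
sag = 0.003581 m


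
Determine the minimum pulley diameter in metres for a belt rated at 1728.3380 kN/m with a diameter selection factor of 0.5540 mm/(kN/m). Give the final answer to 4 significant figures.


D = 1728.3380 * 0.5540 / 1000
D = 0.9575 m


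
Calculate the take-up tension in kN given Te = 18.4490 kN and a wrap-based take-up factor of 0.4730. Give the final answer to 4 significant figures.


T_tu = 18.4490 * 0.4730
T_tu = 8.726 kN


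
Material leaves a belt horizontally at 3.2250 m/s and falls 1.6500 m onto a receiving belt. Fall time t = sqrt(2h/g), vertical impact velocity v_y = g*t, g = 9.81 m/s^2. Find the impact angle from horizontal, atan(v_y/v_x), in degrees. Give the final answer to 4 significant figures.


t = sqrt(2*1.6500/9.81) = 0.579993 s
v_y = 9.81 * 0.579993 = 5.68973 m/s
angle = atan(5.68973 / 3.2250) = 60.45 deg


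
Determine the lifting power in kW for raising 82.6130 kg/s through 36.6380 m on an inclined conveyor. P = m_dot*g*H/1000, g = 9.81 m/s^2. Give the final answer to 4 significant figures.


P = 82.6130 * 9.81 * 36.6380 / 1000
P = 29.69 kW


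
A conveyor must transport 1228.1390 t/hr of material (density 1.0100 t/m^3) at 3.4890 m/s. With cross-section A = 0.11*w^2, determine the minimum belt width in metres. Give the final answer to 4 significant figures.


A_req = 1228.1390 / (3.4890 * 1.0100 * 3600) = 0.0968105 m^2
w = sqrt(0.0968105 / 0.11)
w = 0.9381 m


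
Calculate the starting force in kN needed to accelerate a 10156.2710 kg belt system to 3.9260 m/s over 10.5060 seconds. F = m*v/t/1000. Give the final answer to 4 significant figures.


F = 10156.2710 * 3.9260 / 10.5060 / 1000
F = 3.795 kN


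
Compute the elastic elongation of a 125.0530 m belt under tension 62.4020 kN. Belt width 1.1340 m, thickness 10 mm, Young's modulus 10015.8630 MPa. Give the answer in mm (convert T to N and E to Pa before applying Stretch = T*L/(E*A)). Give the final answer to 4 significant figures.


A = 1.1340 * 0.01 = 0.01134 m^2
Stretch = 62.4020*1000 * 125.0530 / (10015.8630e6 * 0.01134) * 1000
Stretch = 68.71 mm


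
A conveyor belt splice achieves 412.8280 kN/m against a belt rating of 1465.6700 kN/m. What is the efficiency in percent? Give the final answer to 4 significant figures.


Eff = 412.8280 / 1465.6700 * 100
Eff = 28.17 %


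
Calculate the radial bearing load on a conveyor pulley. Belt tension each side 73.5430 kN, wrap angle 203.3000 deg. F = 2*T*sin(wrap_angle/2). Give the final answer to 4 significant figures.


F = 2 * 73.5430 * sin(203.3000/2 deg)
F = 144.1 kN


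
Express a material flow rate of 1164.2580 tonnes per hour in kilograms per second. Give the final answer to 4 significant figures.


m_dot = 1164.2580 * 1000 / 3600
m_dot = 323.4 kg/s


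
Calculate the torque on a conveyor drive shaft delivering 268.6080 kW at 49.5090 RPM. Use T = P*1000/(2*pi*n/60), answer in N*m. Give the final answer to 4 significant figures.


omega = 2*pi*49.5090/60 = 5.18457 rad/s
T = 268.6080*1000 / 5.18457
T = 51810 N*m


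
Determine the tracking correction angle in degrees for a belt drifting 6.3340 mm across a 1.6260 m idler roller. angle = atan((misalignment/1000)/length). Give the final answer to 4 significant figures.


misalign_m = 6.3340 / 1000 = 0.006334 m
angle = atan(0.006334 / 1.6260)
angle = 0.2232 deg


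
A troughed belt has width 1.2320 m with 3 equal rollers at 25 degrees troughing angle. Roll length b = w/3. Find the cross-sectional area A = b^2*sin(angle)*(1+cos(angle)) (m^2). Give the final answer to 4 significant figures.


b = 1.2320/3 = 0.410667 m
A = 0.410667^2 * sin(25 deg) * (1 + cos(25 deg))
A = 0.1359 m^2


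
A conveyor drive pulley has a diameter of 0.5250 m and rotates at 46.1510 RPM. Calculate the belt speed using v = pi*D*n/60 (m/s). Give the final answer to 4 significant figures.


v = pi * 0.5250 * 46.1510 / 60
v = 1.269 m/s


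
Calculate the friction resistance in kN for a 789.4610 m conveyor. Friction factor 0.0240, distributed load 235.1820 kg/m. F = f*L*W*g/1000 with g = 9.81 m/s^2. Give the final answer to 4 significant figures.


F = 0.0240 * 789.4610 * 235.1820 * 9.81 / 1000
F = 43.71 kN


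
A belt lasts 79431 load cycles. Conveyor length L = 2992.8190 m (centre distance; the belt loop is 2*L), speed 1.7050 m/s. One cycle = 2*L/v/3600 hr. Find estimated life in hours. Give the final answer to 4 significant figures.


cycle_time = 2 * 2992.8190 / 1.7050 / 3600 = 0.975177 hr
life = 79431 * 0.975177 = 77460 hours


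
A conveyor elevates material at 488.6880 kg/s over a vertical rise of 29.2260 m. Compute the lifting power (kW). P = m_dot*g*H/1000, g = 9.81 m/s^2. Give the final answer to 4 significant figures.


P = 488.6880 * 9.81 * 29.2260 / 1000
P = 140.1 kW


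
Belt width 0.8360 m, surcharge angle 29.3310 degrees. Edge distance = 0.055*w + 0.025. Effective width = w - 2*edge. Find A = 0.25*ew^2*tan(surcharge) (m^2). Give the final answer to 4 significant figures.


edge = 0.055*0.8360 + 0.025 = 0.07098 m
ew = 0.8360 - 2*0.07098 = 0.69404 m
A = 0.25 * 0.69404^2 * tan(29.3310 deg)
A = 0.06766 m^2


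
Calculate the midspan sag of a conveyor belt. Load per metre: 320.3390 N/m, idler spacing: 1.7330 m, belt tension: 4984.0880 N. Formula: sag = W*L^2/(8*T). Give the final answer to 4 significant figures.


sag = 320.3390 * 1.7330^2 / (8 * 4984.0880)
sag = 0.02413 m


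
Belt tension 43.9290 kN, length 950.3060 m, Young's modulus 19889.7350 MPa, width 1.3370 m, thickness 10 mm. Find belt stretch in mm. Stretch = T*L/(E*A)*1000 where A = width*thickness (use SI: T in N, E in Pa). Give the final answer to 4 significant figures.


A = 1.3370 * 0.01 = 0.01337 m^2
Stretch = 43.9290*1000 * 950.3060 / (19889.7350e6 * 0.01337) * 1000
Stretch = 157.0 mm


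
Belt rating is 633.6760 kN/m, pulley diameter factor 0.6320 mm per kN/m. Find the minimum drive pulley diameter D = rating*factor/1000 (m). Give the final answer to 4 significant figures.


D = 633.6760 * 0.6320 / 1000
D = 0.4005 m


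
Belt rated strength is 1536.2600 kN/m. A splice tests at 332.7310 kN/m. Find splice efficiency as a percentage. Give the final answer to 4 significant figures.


Eff = 332.7310 / 1536.2600 * 100
Eff = 21.66 %


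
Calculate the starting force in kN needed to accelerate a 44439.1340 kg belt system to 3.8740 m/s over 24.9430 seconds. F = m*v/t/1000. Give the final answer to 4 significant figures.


F = 44439.1340 * 3.8740 / 24.9430 / 1000
F = 6.902 kN


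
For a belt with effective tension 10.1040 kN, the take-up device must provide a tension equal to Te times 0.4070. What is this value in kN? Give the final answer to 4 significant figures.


T_tu = 10.1040 * 0.4070
T_tu = 4.112 kN


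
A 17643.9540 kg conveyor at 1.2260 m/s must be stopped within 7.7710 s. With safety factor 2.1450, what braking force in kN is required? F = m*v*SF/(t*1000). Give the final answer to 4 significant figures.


F = 17643.9540 * 1.2260 / 7.7710 * 2.1450 / 1000
F = 5.971 kN


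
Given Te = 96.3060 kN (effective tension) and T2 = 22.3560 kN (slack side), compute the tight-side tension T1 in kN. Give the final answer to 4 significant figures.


T1 = Te + T2 = 96.3060 + 22.3560
T1 = 118.7 kN


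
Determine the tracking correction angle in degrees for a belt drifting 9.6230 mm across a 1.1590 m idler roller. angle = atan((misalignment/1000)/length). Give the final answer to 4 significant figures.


misalign_m = 9.6230 / 1000 = 0.009623 m
angle = atan(0.009623 / 1.1590)
angle = 0.4757 deg


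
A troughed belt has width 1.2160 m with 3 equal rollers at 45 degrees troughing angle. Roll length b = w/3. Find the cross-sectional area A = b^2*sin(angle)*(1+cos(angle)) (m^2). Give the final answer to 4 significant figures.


b = 1.2160/3 = 0.405333 m
A = 0.405333^2 * sin(45 deg) * (1 + cos(45 deg))
A = 0.1983 m^2


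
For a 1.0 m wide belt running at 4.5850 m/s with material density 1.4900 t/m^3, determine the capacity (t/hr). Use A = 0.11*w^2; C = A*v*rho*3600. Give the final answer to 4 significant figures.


A = 0.11 * 1.0^2 = 0.11 m^2
C = 0.11 * 4.5850 * 1.4900 * 3600
C = 2705 t/hr


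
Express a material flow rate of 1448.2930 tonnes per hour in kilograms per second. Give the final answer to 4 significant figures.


m_dot = 1448.2930 * 1000 / 3600
m_dot = 402.3 kg/s


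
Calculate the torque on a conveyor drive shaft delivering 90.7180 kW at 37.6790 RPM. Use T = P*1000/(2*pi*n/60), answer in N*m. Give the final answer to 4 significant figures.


omega = 2*pi*37.6790/60 = 3.94574 rad/s
T = 90.7180*1000 / 3.94574
T = 22990 N*m


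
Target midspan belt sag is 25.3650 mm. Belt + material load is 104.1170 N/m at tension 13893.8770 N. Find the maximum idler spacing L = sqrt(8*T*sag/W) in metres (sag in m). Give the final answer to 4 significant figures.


sag = 25.3650/1000 = 0.025365 m
L = sqrt(8 * 13893.8770 * 0.025365 / 104.1170)
L = 5.204 m


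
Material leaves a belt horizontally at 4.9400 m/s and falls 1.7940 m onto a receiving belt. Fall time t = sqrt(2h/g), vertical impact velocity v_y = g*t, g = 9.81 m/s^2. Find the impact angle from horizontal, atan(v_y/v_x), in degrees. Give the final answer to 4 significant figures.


t = sqrt(2*1.7940/9.81) = 0.604772 s
v_y = 9.81 * 0.604772 = 5.93281 m/s
angle = atan(5.93281 / 4.9400) = 50.22 deg


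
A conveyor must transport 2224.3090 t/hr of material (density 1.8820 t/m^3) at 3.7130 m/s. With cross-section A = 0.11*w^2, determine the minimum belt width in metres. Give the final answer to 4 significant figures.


A_req = 2224.3090 / (3.7130 * 1.8820 * 3600) = 0.0884195 m^2
w = sqrt(0.0884195 / 0.11)
w = 0.8966 m


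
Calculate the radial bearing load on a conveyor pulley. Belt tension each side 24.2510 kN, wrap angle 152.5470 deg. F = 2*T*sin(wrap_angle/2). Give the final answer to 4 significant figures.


F = 2 * 24.2510 * sin(152.5470/2 deg)
F = 47.12 kN


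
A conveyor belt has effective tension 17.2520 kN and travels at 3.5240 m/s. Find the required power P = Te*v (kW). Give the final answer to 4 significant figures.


P = Te * v = 17.2520 * 3.5240
P = 60.80 kW


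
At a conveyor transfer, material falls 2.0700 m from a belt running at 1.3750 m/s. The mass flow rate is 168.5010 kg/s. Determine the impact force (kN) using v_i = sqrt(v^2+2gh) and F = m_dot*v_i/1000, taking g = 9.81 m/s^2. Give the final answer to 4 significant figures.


v_i = sqrt(1.3750^2 + 2*9.81*2.0700) = 6.51951 m/s
F = 168.5010 * 6.51951 / 1000
F = 1.099 kN


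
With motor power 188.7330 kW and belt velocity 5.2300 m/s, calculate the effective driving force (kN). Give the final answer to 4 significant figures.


Te = P / v = 188.7330 / 5.2300
Te = 36.09 kN


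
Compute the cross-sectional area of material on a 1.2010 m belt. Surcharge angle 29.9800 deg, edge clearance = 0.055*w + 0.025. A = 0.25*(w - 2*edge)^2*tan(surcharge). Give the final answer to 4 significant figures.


edge = 0.055*1.2010 + 0.025 = 0.091055 m
ew = 1.2010 - 2*0.091055 = 1.01889 m
A = 0.25 * 1.01889^2 * tan(29.9800 deg)
A = 0.1497 m^2


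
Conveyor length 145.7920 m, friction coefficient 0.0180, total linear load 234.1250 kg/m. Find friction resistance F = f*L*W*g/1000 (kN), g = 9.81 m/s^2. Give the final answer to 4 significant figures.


F = 0.0180 * 145.7920 * 234.1250 * 9.81 / 1000
F = 6.027 kN


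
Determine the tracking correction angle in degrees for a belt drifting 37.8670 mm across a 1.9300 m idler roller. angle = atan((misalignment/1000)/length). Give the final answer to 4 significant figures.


misalign_m = 37.8670 / 1000 = 0.037867 m
angle = atan(0.037867 / 1.9300)
angle = 1.124 deg


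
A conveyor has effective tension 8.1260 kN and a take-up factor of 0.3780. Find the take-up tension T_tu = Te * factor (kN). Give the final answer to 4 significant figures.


T_tu = 8.1260 * 0.3780
T_tu = 3.072 kN


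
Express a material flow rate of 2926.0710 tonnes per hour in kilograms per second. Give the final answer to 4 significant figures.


m_dot = 2926.0710 * 1000 / 3600
m_dot = 812.8 kg/s


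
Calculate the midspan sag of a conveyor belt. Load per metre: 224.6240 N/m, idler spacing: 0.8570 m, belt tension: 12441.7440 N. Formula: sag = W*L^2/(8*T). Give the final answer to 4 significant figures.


sag = 224.6240 * 0.8570^2 / (8 * 12441.7440)
sag = 0.001657 m


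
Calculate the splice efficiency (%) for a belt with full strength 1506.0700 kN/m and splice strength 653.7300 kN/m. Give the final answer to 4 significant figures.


Eff = 653.7300 / 1506.0700 * 100
Eff = 43.41 %


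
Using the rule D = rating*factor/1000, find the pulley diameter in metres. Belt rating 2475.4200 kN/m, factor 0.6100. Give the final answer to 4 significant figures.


D = 2475.4200 * 0.6100 / 1000
D = 1.510 m


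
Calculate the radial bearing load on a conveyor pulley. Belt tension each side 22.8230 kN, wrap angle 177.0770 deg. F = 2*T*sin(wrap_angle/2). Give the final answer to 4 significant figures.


F = 2 * 22.8230 * sin(177.0770/2 deg)
F = 45.63 kN


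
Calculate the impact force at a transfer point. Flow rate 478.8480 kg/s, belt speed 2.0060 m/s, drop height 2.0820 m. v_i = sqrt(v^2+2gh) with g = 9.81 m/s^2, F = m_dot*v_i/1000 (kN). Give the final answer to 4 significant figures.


v_i = sqrt(2.0060^2 + 2*9.81*2.0820) = 6.69872 m/s
F = 478.8480 * 6.69872 / 1000
F = 3.208 kN


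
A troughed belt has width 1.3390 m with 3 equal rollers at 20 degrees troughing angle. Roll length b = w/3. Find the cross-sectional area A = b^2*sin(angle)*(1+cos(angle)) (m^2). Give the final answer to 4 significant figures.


b = 1.3390/3 = 0.446333 m
A = 0.446333^2 * sin(20 deg) * (1 + cos(20 deg))
A = 0.1322 m^2


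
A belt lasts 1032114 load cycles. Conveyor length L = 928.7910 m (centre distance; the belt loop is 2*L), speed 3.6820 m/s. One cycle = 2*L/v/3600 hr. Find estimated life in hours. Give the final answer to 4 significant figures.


cycle_time = 2 * 928.7910 / 3.6820 / 3600 = 0.14014 hr
life = 1032114 * 0.14014 = 144600 hours


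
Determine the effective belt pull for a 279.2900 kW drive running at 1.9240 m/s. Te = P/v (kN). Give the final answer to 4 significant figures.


Te = P / v = 279.2900 / 1.9240
Te = 145.2 kN


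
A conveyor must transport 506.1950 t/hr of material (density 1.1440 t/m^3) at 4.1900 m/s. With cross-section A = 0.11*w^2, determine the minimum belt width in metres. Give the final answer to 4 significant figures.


A_req = 506.1950 / (4.1900 * 1.1440 * 3600) = 0.0293343 m^2
w = sqrt(0.0293343 / 0.11)
w = 0.5164 m


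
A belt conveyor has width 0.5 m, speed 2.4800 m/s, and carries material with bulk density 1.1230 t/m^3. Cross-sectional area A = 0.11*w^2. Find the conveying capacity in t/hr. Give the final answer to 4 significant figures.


A = 0.11 * 0.5^2 = 0.0275 m^2
C = 0.0275 * 2.4800 * 1.1230 * 3600
C = 275.7 t/hr


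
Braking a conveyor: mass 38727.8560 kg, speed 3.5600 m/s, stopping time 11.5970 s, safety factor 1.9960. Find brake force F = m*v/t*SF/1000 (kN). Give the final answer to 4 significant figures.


F = 38727.8560 * 3.5600 / 11.5970 * 1.9960 / 1000
F = 23.73 kN


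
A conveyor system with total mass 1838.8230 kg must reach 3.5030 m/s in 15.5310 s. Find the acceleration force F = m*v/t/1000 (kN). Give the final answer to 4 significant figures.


F = 1838.8230 * 3.5030 / 15.5310 / 1000
F = 0.4147 kN
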